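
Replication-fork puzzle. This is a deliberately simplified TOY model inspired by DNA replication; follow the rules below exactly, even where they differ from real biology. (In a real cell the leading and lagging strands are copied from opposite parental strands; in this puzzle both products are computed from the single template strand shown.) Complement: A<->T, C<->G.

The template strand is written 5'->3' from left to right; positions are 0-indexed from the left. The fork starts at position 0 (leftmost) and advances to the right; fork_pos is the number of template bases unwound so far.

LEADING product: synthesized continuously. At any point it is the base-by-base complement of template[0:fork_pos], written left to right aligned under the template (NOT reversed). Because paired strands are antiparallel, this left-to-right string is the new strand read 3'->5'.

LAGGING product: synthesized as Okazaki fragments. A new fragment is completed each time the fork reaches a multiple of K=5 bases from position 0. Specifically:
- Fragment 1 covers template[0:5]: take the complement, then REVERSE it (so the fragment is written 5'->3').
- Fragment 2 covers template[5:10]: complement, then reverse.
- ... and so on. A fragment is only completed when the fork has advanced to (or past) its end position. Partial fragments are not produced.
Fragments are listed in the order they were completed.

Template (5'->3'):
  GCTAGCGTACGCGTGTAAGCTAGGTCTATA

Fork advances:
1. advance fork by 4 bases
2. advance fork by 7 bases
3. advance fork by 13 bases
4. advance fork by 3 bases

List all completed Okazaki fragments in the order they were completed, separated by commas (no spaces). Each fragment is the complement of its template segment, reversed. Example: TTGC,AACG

Step 1: advance 4 -> fork_pos = 0 + 4 = 4. Next multiple of 5 is 5 (not reached); still 0 fragment(s).
Step 2: advance 7 -> fork_pos = 4 + 7 = 11. Reached multiple(s) of 5: 5, 10 -> fragments 1-2 completed (2 total).
Step 3: advance 13 -> fork_pos = 11 + 13 = 24. Reached multiple(s) of 5: 15, 20 -> fragments 3-4 completed (4 total).
Step 4: advance 3 -> fork_pos = 24 + 3 = 27. Reached multiple(s) of 5: 25 -> fragment 5 completed (5 total).
Final fork_pos = 27, so 5 fragment(s) are complete. Build each: template segment -> complement -> reverse.
Fragment 1: template[0:5] = GCTAG -> complement CGATC -> reversed CTAGC
Fragment 2: template[5:10] = CGTAC -> complement GCATG -> reversed GTACG
Fragment 3: template[10:15] = GCGTG -> complement CGCAC -> reversed CACGC
Fragment 4: template[15:20] = TAAGC -> complement ATTCG -> reversed GCTTA
Fragment 5: template[20:25] = TAGGT -> complement ATCCA -> reversed ACCTA

Answer: CTAGC,GTACG,CACGC,GCTTA,ACCTA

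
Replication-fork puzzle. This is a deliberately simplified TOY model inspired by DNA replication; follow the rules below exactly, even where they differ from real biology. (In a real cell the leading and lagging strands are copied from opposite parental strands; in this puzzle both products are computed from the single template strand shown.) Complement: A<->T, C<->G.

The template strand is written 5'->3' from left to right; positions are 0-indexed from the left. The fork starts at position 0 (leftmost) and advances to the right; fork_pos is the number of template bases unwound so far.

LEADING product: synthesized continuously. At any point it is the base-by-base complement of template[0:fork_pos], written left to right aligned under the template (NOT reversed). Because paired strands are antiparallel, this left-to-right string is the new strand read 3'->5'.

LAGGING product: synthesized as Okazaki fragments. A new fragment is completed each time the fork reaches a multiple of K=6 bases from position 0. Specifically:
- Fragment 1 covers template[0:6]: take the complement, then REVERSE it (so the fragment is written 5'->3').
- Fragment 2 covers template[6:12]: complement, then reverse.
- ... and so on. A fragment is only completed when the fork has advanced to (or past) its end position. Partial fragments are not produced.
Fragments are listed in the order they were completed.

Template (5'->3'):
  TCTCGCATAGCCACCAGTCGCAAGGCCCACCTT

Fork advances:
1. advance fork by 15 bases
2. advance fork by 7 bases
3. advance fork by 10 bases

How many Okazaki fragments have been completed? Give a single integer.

Step 1: advance 15 -> fork_pos = 0 + 15 = 15. Reached multiple(s) of 6: 6, 12 -> fragments 1-2 completed (2 total).
Step 2: advance 7 -> fork_pos = 15 + 7 = 22. Reached multiple(s) of 6: 18 -> fragment 3 completed (3 total).
Step 3: advance 10 -> fork_pos = 22 + 10 = 32. Reached multiple(s) of 6: 24, 30 -> fragments 4-5 completed (5 total).
Check: final fork_pos = 32; the multiples of 6 that are <= 32 are 6..30 -> 32 // 6 = 5 completed fragment(s).

Answer: 5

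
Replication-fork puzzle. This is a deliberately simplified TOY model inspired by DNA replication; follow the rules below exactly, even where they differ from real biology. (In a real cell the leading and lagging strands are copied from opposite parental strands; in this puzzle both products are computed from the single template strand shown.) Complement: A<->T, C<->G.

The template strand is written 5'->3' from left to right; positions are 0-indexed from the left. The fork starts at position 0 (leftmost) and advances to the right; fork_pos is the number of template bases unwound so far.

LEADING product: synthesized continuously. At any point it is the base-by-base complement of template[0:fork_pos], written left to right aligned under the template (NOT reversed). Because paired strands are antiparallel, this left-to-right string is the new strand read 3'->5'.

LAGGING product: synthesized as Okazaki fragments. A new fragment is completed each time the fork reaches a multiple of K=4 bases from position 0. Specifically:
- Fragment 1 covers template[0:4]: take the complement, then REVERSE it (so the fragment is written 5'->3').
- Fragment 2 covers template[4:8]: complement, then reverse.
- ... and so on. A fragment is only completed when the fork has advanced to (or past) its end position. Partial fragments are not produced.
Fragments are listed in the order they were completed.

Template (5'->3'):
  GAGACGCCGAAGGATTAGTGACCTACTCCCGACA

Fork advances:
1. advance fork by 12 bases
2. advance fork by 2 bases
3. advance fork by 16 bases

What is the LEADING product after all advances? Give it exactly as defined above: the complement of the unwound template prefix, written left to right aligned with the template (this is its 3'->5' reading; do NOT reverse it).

Step 1: advance 12 -> fork_pos = 0 + 12 = 12.
Step 2: advance 2 -> fork_pos = 12 + 2 = 14.
Step 3: advance 16 -> fork_pos = 14 + 16 = 30.
Unwound prefix: template[0:30] = GAGACGCCGAAGGATTAGTGACCTACTCCC
Complement it base by base (A<->T, C<->G), keeping left-to-right order:
  [0:5] GAGAC -> CTCTG
  [5:10] GCCGA -> CGGCT
  [10:15] AGGAT -> TCCTA
  [15:20] TAGTG -> ATCAC
  [20:25] ACCTA -> TGGAT
  [25:30] CTCCC -> GAGGG
Concatenate: CTCTGCGGCTTCCTAATCACTGGATGAGGG (length 30; written aligned with the template, i.e. 3'->5').

Answer: CTCTGCGGCTTCCTAATCACTGGATGAGGG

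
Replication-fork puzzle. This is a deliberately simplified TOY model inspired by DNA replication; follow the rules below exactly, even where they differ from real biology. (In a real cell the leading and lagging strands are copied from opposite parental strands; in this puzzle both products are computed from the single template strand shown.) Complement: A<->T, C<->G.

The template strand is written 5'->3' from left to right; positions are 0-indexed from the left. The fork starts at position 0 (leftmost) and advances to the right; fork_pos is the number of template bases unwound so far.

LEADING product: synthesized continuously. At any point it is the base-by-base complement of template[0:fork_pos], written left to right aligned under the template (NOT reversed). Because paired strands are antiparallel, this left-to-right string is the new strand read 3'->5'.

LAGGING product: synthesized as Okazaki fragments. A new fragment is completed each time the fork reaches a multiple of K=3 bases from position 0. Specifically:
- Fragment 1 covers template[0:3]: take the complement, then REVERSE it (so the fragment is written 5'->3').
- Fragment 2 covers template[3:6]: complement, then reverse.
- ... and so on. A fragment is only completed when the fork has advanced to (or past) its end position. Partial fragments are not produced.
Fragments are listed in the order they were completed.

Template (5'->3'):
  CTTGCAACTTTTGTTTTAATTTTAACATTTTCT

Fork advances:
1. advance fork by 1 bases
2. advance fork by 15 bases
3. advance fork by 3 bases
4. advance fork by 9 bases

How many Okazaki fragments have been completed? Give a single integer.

Answer: 9

Derivation:
Step 1: advance 1 -> fork_pos = 0 + 1 = 1. Next multiple of 3 is 3 (not reached); still 0 fragment(s).
Step 2: advance 15 -> fork_pos = 1 + 15 = 16. Reached multiple(s) of 3: 3, 6, 9, 12, 15 -> fragments 1-5 completed (5 total).
Step 3: advance 3 -> fork_pos = 16 + 3 = 19. Reached multiple(s) of 3: 18 -> fragment 6 completed (6 total).
Step 4: advance 9 -> fork_pos = 19 + 9 = 28. Reached multiple(s) of 3: 21, 24, 27 -> fragments 7-9 completed (9 total).
Check: final fork_pos = 28; the multiples of 3 that are <= 28 are 3..27 -> 28 // 3 = 9 completed fragment(s).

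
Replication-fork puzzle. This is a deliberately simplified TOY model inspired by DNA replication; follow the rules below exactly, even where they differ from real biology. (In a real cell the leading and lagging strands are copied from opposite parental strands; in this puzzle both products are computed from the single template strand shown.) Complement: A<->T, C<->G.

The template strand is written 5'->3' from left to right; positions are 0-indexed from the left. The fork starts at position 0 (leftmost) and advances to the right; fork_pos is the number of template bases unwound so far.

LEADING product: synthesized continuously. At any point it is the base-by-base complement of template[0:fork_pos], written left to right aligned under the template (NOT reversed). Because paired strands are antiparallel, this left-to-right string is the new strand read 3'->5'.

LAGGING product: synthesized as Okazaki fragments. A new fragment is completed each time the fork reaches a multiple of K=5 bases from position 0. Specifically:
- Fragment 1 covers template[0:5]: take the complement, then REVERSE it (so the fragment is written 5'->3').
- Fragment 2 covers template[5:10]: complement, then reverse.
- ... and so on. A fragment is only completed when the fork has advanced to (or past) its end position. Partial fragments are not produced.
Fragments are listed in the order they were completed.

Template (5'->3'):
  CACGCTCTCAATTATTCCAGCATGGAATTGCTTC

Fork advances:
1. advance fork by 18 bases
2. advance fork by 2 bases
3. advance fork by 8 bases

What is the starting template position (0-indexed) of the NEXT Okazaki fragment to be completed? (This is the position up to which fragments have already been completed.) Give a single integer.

Answer: 25

Derivation:
Step 1: advance 18 -> fork_pos = 0 + 18 = 18. Reached multiple(s) of 5: 5, 10, 15 -> fragments 1-3 completed (3 total).
Step 2: advance 2 -> fork_pos = 18 + 2 = 20. Reached multiple(s) of 5: 20 -> fragment 4 completed (4 total).
Step 3: advance 8 -> fork_pos = 20 + 8 = 28. Reached multiple(s) of 5: 25 -> fragment 5 completed (5 total).
5 fragment(s) completed, covering template[0:25] (5 x 5 = 25). The next fragment, fragment 6, covers template[25:30], so it starts at position 25.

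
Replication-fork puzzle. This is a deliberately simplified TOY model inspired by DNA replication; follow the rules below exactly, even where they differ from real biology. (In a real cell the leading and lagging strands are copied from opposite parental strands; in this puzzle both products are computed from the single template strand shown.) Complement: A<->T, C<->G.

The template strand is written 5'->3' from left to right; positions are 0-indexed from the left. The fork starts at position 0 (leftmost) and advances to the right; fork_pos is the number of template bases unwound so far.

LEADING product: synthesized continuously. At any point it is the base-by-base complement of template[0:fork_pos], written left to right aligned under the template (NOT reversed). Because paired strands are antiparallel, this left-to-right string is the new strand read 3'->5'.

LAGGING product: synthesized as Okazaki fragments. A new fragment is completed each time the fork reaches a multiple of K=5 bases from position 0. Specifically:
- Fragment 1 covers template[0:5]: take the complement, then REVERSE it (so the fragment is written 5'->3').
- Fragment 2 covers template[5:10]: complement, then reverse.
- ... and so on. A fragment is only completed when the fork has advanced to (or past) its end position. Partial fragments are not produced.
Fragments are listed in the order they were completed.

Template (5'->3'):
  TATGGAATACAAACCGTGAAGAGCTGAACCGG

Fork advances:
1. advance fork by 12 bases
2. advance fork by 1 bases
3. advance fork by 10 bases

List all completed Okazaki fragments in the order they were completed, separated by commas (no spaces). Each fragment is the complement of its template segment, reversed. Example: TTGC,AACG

Step 1: advance 12 -> fork_pos = 0 + 12 = 12. Reached multiple(s) of 5: 5, 10 -> fragments 1-2 completed (2 total).
Step 2: advance 1 -> fork_pos = 12 + 1 = 13. Next multiple of 5 is 15 (not reached); still 2 fragment(s).
Step 3: advance 10 -> fork_pos = 13 + 10 = 23. Reached multiple(s) of 5: 15, 20 -> fragments 3-4 completed (4 total).
Final fork_pos = 23, so 4 fragment(s) are complete. Build each: template segment -> complement -> reverse.
Fragment 1: template[0:5] = TATGG -> complement ATACC -> reversed CCATA
Fragment 2: template[5:10] = AATAC -> complement TTATG -> reversed GTATT
Fragment 3: template[10:15] = AAACC -> complement TTTGG -> reversed GGTTT
Fragment 4: template[15:20] = GTGAA -> complement CACTT -> reversed TTCAC

Answer: CCATA,GTATT,GGTTT,TTCAC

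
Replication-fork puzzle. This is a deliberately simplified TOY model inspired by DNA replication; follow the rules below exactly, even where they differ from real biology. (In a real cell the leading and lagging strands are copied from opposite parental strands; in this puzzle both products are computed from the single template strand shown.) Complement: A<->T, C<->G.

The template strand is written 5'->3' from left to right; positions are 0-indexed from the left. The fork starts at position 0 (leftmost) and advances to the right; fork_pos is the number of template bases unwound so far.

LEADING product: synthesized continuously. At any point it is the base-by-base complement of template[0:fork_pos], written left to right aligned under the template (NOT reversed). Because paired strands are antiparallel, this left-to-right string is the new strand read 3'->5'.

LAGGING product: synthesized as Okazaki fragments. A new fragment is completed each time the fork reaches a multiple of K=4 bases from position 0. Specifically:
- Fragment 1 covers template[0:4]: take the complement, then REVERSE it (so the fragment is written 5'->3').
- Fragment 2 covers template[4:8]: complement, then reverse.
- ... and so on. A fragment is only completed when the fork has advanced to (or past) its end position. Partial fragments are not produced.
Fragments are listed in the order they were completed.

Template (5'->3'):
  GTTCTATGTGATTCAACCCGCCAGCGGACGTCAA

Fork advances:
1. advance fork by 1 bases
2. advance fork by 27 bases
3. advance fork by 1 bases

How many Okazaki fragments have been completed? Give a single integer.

Step 1: advance 1 -> fork_pos = 0 + 1 = 1. Next multiple of 4 is 4 (not reached); still 0 fragment(s).
Step 2: advance 27 -> fork_pos = 1 + 27 = 28. Reached multiple(s) of 4: 4, 8, 12, 16, 20, 24, 28 -> fragments 1-7 completed (7 total).
Step 3: advance 1 -> fork_pos = 28 + 1 = 29. Next multiple of 4 is 32 (not reached); still 7 fragment(s).
Check: final fork_pos = 29; the multiples of 4 that are <= 29 are 4..28 -> 29 // 4 = 7 completed fragment(s).

Answer: 7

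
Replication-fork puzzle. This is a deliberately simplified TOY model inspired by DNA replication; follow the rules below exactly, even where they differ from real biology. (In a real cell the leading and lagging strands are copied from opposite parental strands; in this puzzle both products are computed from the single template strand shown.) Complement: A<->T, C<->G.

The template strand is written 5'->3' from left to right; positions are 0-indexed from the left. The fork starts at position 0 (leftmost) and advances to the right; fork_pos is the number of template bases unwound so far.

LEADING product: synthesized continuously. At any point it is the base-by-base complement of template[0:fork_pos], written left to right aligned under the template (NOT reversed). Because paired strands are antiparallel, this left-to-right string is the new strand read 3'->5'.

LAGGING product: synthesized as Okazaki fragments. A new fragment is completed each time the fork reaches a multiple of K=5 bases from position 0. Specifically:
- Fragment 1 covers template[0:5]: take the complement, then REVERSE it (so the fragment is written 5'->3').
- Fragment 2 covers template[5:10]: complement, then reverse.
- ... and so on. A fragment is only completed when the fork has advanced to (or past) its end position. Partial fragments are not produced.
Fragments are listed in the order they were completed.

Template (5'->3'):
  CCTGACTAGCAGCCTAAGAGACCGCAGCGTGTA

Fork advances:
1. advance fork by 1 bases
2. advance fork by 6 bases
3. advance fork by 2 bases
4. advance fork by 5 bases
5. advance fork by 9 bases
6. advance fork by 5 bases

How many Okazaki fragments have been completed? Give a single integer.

Answer: 5

Derivation:
Step 1: advance 1 -> fork_pos = 0 + 1 = 1. Next multiple of 5 is 5 (not reached); still 0 fragment(s).
Step 2: advance 6 -> fork_pos = 1 + 6 = 7. Reached multiple(s) of 5: 5 -> fragment 1 completed (1 total).
Step 3: advance 2 -> fork_pos = 7 + 2 = 9. Next multiple of 5 is 10 (not reached); still 1 fragment(s).
Step 4: advance 5 -> fork_pos = 9 + 5 = 14. Reached multiple(s) of 5: 10 -> fragment 2 completed (2 total).
Step 5: advance 9 -> fork_pos = 14 + 9 = 23. Reached multiple(s) of 5: 15, 20 -> fragments 3-4 completed (4 total).
Step 6: advance 5 -> fork_pos = 23 + 5 = 28. Reached multiple(s) of 5: 25 -> fragment 5 completed (5 total).
Check: final fork_pos = 28; the multiples of 5 that are <= 28 are 5..25 -> 28 // 5 = 5 completed fragment(s).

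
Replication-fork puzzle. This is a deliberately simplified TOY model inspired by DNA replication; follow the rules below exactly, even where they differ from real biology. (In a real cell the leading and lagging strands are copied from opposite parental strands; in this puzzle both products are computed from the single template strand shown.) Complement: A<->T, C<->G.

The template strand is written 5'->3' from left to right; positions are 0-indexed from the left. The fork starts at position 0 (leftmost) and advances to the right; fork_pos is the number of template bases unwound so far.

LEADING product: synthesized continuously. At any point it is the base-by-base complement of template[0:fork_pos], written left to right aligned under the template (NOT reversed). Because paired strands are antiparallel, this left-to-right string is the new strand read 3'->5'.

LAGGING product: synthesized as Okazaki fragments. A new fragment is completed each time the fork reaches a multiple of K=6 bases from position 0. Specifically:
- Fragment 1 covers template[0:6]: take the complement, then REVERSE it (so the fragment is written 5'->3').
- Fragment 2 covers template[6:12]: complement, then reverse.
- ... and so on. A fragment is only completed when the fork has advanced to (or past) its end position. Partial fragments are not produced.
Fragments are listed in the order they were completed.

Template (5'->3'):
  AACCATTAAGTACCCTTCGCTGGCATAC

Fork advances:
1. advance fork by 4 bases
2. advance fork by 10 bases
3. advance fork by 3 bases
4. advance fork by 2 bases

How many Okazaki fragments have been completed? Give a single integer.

Answer: 3

Derivation:
Step 1: advance 4 -> fork_pos = 0 + 4 = 4. Next multiple of 6 is 6 (not reached); still 0 fragment(s).
Step 2: advance 10 -> fork_pos = 4 + 10 = 14. Reached multiple(s) of 6: 6, 12 -> fragments 1-2 completed (2 total).
Step 3: advance 3 -> fork_pos = 14 + 3 = 17. Next multiple of 6 is 18 (not reached); still 2 fragment(s).
Step 4: advance 2 -> fork_pos = 17 + 2 = 19. Reached multiple(s) of 6: 18 -> fragment 3 completed (3 total).
Check: final fork_pos = 19; the multiples of 6 that are <= 19 are 6..18 -> 19 // 6 = 3 completed fragment(s).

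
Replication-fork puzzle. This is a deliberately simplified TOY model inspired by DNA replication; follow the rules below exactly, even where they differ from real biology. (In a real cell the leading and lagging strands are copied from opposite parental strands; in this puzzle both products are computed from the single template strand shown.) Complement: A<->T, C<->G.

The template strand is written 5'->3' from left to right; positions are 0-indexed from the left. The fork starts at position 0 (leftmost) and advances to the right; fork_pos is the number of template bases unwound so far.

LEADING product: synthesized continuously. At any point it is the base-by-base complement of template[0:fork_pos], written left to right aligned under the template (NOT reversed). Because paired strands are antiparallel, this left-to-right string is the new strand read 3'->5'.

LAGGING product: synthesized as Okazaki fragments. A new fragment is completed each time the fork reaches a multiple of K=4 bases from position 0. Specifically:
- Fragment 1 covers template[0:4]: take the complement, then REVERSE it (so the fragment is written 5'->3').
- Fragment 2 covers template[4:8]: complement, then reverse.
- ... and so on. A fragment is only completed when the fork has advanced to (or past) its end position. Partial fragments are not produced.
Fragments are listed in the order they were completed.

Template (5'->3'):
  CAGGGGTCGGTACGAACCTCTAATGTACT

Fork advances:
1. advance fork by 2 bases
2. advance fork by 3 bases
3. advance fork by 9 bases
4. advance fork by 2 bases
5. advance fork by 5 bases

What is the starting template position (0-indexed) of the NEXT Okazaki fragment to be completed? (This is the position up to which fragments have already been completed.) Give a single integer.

Step 1: advance 2 -> fork_pos = 0 + 2 = 2. Next multiple of 4 is 4 (not reached); still 0 fragment(s).
Step 2: advance 3 -> fork_pos = 2 + 3 = 5. Reached multiple(s) of 4: 4 -> fragment 1 completed (1 total).
Step 3: advance 9 -> fork_pos = 5 + 9 = 14. Reached multiple(s) of 4: 8, 12 -> fragments 2-3 completed (3 total).
Step 4: advance 2 -> fork_pos = 14 + 2 = 16. Reached multiple(s) of 4: 16 -> fragment 4 completed (4 total).
Step 5: advance 5 -> fork_pos = 16 + 5 = 21. Reached multiple(s) of 4: 20 -> fragment 5 completed (5 total).
5 fragment(s) completed, covering template[0:20] (5 x 4 = 20). The next fragment, fragment 6, covers template[20:24], so it starts at position 20.

Answer: 20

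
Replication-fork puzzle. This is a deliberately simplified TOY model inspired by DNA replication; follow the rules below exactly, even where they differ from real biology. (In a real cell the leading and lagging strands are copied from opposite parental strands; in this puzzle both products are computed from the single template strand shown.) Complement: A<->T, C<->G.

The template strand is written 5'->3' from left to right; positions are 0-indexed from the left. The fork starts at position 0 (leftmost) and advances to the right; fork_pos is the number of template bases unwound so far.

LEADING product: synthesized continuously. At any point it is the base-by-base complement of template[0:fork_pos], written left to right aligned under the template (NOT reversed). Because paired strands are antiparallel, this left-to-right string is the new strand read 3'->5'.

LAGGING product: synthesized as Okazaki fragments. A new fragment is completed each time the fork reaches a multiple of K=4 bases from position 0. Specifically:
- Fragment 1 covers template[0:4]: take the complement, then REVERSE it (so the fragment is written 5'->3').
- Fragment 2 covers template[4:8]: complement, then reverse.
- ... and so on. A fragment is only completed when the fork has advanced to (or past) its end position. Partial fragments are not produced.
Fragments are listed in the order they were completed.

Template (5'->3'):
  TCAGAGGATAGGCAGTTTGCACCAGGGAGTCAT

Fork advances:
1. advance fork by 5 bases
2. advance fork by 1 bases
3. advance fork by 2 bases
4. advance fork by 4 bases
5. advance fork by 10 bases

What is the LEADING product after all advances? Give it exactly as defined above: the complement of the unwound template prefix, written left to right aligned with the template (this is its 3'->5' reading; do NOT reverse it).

Answer: AGTCTCCTATCCGTCAAACGTG

Derivation:
Step 1: advance 5 -> fork_pos = 0 + 5 = 5.
Step 2: advance 1 -> fork_pos = 5 + 1 = 6.
Step 3: advance 2 -> fork_pos = 6 + 2 = 8.
Step 4: advance 4 -> fork_pos = 8 + 4 = 12.
Step 5: advance 10 -> fork_pos = 12 + 10 = 22.
Unwound prefix: template[0:22] = TCAGAGGATAGGCAGTTTGCAC
Complement it base by base (A<->T, C<->G), keeping left-to-right order:
  [0:5] TCAGA -> AGTCT
  [5:10] GGATA -> CCTAT
  [10:15] GGCAG -> CCGTC
  [15:20] TTTGC -> AAACG
  [20:22] AC -> TG
Concatenate: AGTCTCCTATCCGTCAAACGTG (length 22; written aligned with the template, i.e. 3'->5').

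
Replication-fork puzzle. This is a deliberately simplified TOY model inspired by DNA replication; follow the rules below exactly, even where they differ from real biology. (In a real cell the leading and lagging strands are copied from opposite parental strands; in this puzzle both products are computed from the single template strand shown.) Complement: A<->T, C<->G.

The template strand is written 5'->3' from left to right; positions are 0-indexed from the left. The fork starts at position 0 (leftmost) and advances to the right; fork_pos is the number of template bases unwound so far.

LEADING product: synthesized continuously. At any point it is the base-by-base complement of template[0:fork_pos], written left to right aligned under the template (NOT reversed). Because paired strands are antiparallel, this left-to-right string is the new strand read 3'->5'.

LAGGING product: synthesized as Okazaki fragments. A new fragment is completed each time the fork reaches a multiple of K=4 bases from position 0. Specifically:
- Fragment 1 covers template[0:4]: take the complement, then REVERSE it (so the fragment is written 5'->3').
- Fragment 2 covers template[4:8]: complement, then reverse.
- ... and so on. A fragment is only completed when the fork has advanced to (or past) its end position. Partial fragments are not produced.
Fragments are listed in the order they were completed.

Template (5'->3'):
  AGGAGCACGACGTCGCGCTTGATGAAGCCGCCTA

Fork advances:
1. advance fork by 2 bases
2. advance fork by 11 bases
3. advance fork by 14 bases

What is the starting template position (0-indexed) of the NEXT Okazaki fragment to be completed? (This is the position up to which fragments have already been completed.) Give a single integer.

Answer: 24

Derivation:
Step 1: advance 2 -> fork_pos = 0 + 2 = 2. Next multiple of 4 is 4 (not reached); still 0 fragment(s).
Step 2: advance 11 -> fork_pos = 2 + 11 = 13. Reached multiple(s) of 4: 4, 8, 12 -> fragments 1-3 completed (3 total).
Step 3: advance 14 -> fork_pos = 13 + 14 = 27. Reached multiple(s) of 4: 16, 20, 24 -> fragments 4-6 completed (6 total).
6 fragment(s) completed, covering template[0:24] (6 x 4 = 24). The next fragment, fragment 7, covers template[24:28], so it starts at position 24.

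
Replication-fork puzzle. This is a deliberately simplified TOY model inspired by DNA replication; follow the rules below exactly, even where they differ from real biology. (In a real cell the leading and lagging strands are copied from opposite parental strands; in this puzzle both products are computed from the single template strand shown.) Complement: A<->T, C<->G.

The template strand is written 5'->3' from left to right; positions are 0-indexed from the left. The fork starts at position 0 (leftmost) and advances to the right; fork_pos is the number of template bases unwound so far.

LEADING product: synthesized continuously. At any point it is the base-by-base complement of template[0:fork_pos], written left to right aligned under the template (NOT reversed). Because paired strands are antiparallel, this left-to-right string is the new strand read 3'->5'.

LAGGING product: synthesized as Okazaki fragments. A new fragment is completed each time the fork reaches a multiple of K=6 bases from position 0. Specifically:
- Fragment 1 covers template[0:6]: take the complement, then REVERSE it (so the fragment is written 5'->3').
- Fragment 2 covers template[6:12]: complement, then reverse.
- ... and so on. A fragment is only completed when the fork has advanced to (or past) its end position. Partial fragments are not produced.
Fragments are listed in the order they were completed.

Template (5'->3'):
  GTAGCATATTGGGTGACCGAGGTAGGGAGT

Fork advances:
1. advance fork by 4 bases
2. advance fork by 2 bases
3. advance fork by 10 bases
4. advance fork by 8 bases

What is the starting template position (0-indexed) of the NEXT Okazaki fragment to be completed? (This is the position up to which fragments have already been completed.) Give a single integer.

Step 1: advance 4 -> fork_pos = 0 + 4 = 4. Next multiple of 6 is 6 (not reached); still 0 fragment(s).
Step 2: advance 2 -> fork_pos = 4 + 2 = 6. Reached multiple(s) of 6: 6 -> fragment 1 completed (1 total).
Step 3: advance 10 -> fork_pos = 6 + 10 = 16. Reached multiple(s) of 6: 12 -> fragment 2 completed (2 total).
Step 4: advance 8 -> fork_pos = 16 + 8 = 24. Reached multiple(s) of 6: 18, 24 -> fragments 3-4 completed (4 total).
4 fragment(s) completed, covering template[0:24] (4 x 6 = 24). The next fragment, fragment 5, covers template[24:30], so it starts at position 24.

Answer: 24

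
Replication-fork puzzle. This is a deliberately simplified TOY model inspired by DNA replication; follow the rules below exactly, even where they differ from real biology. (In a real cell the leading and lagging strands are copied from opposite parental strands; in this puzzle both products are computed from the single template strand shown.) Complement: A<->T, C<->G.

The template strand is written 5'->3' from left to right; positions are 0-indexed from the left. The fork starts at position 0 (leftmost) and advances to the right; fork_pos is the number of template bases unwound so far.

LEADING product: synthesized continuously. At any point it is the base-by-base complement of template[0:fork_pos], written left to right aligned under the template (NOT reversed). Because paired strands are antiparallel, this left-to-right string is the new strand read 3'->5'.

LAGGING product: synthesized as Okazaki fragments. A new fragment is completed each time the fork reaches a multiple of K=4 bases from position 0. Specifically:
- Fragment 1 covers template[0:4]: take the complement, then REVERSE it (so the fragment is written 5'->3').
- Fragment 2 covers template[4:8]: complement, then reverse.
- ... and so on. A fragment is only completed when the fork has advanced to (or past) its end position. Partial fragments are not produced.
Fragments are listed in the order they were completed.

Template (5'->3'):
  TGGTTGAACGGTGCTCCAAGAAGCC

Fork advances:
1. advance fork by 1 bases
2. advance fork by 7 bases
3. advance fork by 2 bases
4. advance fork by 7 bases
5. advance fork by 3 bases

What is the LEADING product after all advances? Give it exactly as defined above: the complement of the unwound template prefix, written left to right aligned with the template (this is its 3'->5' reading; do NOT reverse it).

Step 1: advance 1 -> fork_pos = 0 + 1 = 1.
Step 2: advance 7 -> fork_pos = 1 + 7 = 8.
Step 3: advance 2 -> fork_pos = 8 + 2 = 10.
Step 4: advance 7 -> fork_pos = 10 + 7 = 17.
Step 5: advance 3 -> fork_pos = 17 + 3 = 20.
Unwound prefix: template[0:20] = TGGTTGAACGGTGCTCCAAG
Complement it base by base (A<->T, C<->G), keeping left-to-right order:
  [0:5] TGGTT -> ACCAA
  [5:10] GAACG -> CTTGC
  [10:15] GTGCT -> CACGA
  [15:20] CCAAG -> GGTTC
Concatenate: ACCAACTTGCCACGAGGTTC (length 20; written aligned with the template, i.e. 3'->5').

Answer: ACCAACTTGCCACGAGGTTC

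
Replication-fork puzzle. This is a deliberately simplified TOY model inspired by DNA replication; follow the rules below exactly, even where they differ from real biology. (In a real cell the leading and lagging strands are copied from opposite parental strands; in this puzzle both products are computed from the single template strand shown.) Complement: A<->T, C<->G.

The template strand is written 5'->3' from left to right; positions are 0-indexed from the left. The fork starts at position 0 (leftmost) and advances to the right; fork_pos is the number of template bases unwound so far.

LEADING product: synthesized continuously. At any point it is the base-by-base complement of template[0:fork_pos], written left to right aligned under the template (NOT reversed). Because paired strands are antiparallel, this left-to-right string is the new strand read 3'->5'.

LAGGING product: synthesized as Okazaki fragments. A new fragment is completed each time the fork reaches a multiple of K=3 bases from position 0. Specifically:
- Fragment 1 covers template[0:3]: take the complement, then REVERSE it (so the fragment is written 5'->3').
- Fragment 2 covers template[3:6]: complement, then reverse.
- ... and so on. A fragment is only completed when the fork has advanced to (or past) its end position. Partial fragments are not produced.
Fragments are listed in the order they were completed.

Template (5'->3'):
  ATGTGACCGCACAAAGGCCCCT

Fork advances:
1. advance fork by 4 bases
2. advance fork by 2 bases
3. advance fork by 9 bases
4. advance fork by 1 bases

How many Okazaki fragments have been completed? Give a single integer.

Answer: 5

Derivation:
Step 1: advance 4 -> fork_pos = 0 + 4 = 4. Reached multiple(s) of 3: 3 -> fragment 1 completed (1 total).
Step 2: advance 2 -> fork_pos = 4 + 2 = 6. Reached multiple(s) of 3: 6 -> fragment 2 completed (2 total).
Step 3: advance 9 -> fork_pos = 6 + 9 = 15. Reached multiple(s) of 3: 9, 12, 15 -> fragments 3-5 completed (5 total).
Step 4: advance 1 -> fork_pos = 15 + 1 = 16. Next multiple of 3 is 18 (not reached); still 5 fragment(s).
Check: final fork_pos = 16; the multiples of 3 that are <= 16 are 3..15 -> 16 // 3 = 5 completed fragment(s).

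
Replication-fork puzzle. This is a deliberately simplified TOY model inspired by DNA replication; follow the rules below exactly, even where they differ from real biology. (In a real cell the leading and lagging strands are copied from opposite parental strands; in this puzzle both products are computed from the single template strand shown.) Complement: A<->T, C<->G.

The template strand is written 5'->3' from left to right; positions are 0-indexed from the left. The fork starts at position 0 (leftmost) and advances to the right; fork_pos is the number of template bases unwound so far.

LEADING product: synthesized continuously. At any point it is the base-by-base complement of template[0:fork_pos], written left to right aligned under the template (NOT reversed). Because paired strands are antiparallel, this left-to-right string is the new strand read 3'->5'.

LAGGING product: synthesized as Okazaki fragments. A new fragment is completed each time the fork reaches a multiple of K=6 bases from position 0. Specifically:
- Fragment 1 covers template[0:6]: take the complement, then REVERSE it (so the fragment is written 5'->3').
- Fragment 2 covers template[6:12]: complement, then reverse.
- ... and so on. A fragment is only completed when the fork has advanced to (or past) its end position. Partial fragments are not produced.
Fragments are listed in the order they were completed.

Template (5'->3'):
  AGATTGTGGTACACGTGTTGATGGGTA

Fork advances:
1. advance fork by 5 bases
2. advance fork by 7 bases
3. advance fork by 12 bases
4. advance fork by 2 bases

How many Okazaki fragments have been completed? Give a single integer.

Step 1: advance 5 -> fork_pos = 0 + 5 = 5. Next multiple of 6 is 6 (not reached); still 0 fragment(s).
Step 2: advance 7 -> fork_pos = 5 + 7 = 12. Reached multiple(s) of 6: 6, 12 -> fragments 1-2 completed (2 total).
Step 3: advance 12 -> fork_pos = 12 + 12 = 24. Reached multiple(s) of 6: 18, 24 -> fragments 3-4 completed (4 total).
Step 4: advance 2 -> fork_pos = 24 + 2 = 26. Next multiple of 6 is 30 (not reached); still 4 fragment(s).
Check: final fork_pos = 26; the multiples of 6 that are <= 26 are 6..24 -> 26 // 6 = 4 completed fragment(s).

Answer: 4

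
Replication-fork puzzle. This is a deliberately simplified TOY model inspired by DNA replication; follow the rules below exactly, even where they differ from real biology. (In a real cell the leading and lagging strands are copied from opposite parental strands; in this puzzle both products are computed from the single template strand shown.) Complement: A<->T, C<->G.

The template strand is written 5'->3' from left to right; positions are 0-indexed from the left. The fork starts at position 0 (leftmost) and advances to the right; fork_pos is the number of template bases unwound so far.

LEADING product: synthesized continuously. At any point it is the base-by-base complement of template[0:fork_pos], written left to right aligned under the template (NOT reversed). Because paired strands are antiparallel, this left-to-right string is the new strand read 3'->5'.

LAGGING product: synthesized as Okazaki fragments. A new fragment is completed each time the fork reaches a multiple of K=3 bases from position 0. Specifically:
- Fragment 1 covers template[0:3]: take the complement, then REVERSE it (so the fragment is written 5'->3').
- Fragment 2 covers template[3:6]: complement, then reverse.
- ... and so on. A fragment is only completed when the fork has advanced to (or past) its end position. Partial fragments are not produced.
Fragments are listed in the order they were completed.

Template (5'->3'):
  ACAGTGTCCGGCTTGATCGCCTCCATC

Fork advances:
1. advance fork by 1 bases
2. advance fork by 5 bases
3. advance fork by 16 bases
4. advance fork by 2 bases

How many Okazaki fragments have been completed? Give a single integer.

Step 1: advance 1 -> fork_pos = 0 + 1 = 1. Next multiple of 3 is 3 (not reached); still 0 fragment(s).
Step 2: advance 5 -> fork_pos = 1 + 5 = 6. Reached multiple(s) of 3: 3, 6 -> fragments 1-2 completed (2 total).
Step 3: advance 16 -> fork_pos = 6 + 16 = 22. Reached multiple(s) of 3: 9, 12, 15, 18, 21 -> fragments 3-7 completed (7 total).
Step 4: advance 2 -> fork_pos = 22 + 2 = 24. Reached multiple(s) of 3: 24 -> fragment 8 completed (8 total).
Check: final fork_pos = 24; the multiples of 3 that are <= 24 are 3..24 -> 24 // 3 = 8 completed fragment(s).

Answer: 8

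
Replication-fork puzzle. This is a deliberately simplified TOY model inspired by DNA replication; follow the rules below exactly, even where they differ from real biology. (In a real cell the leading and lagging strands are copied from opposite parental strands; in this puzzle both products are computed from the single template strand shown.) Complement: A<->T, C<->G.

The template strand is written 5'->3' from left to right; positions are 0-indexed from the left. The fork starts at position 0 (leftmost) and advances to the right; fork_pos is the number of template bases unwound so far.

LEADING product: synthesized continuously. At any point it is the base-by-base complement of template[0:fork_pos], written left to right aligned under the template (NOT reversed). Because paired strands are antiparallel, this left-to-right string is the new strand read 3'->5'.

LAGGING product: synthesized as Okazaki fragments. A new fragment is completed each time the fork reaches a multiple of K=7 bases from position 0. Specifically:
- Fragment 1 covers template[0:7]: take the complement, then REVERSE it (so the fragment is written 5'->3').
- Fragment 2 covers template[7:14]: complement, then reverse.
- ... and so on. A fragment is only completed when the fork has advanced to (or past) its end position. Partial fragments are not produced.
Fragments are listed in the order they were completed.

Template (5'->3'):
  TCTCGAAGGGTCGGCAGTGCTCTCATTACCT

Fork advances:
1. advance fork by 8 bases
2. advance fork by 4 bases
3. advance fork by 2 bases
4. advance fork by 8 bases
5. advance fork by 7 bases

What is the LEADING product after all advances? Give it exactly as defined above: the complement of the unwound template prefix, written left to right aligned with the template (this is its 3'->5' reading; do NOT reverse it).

Step 1: advance 8 -> fork_pos = 0 + 8 = 8.
Step 2: advance 4 -> fork_pos = 8 + 4 = 12.
Step 3: advance 2 -> fork_pos = 12 + 2 = 14.
Step 4: advance 8 -> fork_pos = 14 + 8 = 22.
Step 5: advance 7 -> fork_pos = 22 + 7 = 29.
Unwound prefix: template[0:29] = TCTCGAAGGGTCGGCAGTGCTCTCATTAC
Complement it base by base (A<->T, C<->G), keeping left-to-right order:
  [0:5] TCTCG -> AGAGC
  [5:10] AAGGG -> TTCCC
  [10:15] TCGGC -> AGCCG
  [15:20] AGTGC -> TCACG
  [20:25] TCTCA -> AGAGT
  [25:29] TTAC -> AATG
Concatenate: AGAGCTTCCCAGCCGTCACGAGAGTAATG (length 29; written aligned with the template, i.e. 3'->5').

Answer: AGAGCTTCCCAGCCGTCACGAGAGTAATG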